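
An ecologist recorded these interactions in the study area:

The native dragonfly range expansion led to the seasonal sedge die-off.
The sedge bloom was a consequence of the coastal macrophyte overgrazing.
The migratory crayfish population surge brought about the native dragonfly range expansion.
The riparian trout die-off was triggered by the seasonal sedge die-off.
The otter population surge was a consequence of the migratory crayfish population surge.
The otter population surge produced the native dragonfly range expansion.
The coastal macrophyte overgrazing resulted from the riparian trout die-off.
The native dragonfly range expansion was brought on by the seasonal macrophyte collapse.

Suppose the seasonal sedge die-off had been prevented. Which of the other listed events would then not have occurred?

the coastal macrophyte overgrazing, the riparian trout die-off, the sedge bloom

Downstream of the seasonal sedge die-off: the riparian trout die-off, the coastal macrophyte overgrazing, the sedge bloom.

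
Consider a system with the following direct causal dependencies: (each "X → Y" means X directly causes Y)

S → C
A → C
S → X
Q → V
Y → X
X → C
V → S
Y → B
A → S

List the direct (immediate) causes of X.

S, Y

Upstream contributors include A, Q, V, but only S, Y feed directly into X.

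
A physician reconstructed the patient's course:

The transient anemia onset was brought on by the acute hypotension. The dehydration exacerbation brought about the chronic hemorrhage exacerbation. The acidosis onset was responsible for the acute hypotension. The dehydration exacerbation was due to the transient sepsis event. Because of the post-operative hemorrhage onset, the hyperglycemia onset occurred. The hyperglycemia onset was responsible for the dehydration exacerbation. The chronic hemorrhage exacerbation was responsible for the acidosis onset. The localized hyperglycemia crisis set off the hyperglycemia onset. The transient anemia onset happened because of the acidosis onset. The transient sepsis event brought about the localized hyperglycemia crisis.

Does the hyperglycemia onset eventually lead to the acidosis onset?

Yes

There is a causal chain: the hyperglycemia onset → the dehydration exacerbation → the chronic hemorrhage exacerbation → the acidosis onset.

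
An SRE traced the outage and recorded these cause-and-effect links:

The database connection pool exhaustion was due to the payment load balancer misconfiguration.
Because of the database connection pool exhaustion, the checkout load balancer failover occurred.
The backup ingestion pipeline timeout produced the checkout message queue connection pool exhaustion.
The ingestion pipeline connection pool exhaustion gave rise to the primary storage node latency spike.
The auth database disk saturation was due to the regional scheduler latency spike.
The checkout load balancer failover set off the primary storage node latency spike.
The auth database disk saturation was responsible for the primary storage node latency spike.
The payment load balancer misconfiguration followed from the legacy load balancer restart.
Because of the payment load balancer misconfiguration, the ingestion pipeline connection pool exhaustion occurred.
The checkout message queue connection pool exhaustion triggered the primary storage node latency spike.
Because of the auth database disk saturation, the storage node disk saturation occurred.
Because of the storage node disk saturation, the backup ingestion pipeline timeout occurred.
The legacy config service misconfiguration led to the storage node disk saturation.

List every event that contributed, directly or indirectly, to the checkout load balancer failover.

the database connection pool exhaustion, the legacy load balancer restart, the payment load balancer misconfiguration

Immediate cause of the checkout load balancer failover: the database connection pool exhaustion.
Further upstream: the legacy load balancer restart, the payment load balancer misconfiguration.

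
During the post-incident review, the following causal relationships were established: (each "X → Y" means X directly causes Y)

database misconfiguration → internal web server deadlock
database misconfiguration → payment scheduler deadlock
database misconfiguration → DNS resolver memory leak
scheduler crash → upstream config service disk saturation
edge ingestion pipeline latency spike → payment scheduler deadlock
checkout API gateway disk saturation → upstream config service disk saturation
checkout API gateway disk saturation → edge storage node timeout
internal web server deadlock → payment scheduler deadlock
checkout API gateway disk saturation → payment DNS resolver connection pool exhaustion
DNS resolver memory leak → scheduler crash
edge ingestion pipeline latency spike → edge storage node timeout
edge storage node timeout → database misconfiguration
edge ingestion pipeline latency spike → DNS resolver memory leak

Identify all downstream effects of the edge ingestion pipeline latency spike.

the DNS resolver memory leak, the database misconfiguration, the edge storage node timeout, the internal web server deadlock, the payment scheduler deadlock, the scheduler crash, the upstream config service disk saturation

Direct effects: the edge storage node timeout, the payment scheduler deadlock, the DNS resolver memory leak.
2 steps out: the database misconfiguration, the scheduler crash.
3 steps out: the internal web server deadlock, the upstream config service disk saturation.
Not reachable from it: the checkout API gateway disk saturation, the payment DNS resolver connection pool exhaustion.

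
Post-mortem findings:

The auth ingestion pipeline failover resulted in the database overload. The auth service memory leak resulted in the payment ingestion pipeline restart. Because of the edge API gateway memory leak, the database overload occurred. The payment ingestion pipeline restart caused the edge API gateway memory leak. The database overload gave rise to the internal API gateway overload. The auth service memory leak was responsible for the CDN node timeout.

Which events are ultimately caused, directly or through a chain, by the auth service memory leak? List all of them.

the CDN node timeout, the database overload, the edge API gateway memory leak, the internal API gateway overload, the payment ingestion pipeline restart

Direct effects: the payment ingestion pipeline restart, the CDN node timeout.
2 steps out: the edge API gateway memory leak.
3 steps out: the database overload.
4 steps out: the internal API gateway overload.
Not reachable from it: the auth ingestion pipeline failover.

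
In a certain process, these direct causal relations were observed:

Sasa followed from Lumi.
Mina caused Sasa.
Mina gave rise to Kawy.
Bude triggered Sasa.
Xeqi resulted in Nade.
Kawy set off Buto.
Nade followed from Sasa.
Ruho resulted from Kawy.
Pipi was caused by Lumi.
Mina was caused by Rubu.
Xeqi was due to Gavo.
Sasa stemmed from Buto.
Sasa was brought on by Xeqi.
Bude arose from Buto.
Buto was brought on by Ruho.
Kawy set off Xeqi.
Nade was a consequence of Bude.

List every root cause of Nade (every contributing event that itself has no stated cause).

Tracing upstream from Nade: Nade ← Sasa ← Lumi.
A separate upstream branch: Nade ← Sasa ← Mina ← Rubu.
A separate upstream branch: Nade ← Xeqi ← Gavo.
Each of those chain origins has no stated cause.

Gavo, Lumi, Rubu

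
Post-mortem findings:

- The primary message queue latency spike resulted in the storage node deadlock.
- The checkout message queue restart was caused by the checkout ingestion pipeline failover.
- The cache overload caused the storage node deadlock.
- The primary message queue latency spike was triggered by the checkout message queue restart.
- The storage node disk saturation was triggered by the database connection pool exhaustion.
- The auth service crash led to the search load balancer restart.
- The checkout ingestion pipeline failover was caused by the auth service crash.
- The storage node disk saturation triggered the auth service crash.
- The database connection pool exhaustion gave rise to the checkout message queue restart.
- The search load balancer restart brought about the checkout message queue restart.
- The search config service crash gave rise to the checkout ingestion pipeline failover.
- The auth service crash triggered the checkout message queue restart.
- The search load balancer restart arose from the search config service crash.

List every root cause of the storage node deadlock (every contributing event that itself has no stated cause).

Tracing upstream from the storage node deadlock: the storage node deadlock ← the primary message queue latency spike ← the checkout message queue restart ← the search load balancer restart ← the search config service crash.
A separate upstream branch: the storage node deadlock ← the primary message queue latency spike ← the checkout message queue restart ← the database connection pool exhaustion.
A separate upstream branch: the storage node deadlock ← the cache overload.
Each of those chain origins has no stated cause.

the cache overload, the database connection pool exhaustion, the search config service crash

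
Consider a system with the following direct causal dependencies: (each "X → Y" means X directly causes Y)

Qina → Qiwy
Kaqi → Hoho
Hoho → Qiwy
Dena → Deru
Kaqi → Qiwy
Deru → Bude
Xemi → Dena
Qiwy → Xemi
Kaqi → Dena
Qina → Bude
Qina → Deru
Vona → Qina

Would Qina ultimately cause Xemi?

There is a causal chain: Qina → Qiwy → Xemi.

Yes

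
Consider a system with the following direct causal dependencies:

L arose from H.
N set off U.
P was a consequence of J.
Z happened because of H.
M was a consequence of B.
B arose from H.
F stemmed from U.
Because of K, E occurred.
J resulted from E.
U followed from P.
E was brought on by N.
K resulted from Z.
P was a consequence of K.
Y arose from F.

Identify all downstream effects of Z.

E, F, J, K, P, U, Y

Direct effects: K.
2 steps out: E, P.
3 steps out: J, U.
4 steps out: F.
5 steps out: Y.
Not reachable from it: H, L, B, M, N.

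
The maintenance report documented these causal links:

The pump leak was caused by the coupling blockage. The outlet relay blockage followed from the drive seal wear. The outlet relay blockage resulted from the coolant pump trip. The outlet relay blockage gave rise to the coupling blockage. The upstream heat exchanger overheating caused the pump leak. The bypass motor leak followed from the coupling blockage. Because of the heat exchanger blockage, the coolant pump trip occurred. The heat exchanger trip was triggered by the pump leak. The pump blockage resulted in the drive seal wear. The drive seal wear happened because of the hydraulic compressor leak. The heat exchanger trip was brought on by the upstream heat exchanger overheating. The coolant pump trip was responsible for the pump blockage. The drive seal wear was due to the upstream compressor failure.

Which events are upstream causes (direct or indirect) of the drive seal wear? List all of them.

Immediate causes of the drive seal wear: the hydraulic compressor leak, the pump blockage, the upstream compressor failure.
Further upstream: the heat exchanger blockage, the coolant pump trip.

the coolant pump trip, the heat exchanger blockage, the hydraulic compressor leak, the pump blockage, the upstream compressor failure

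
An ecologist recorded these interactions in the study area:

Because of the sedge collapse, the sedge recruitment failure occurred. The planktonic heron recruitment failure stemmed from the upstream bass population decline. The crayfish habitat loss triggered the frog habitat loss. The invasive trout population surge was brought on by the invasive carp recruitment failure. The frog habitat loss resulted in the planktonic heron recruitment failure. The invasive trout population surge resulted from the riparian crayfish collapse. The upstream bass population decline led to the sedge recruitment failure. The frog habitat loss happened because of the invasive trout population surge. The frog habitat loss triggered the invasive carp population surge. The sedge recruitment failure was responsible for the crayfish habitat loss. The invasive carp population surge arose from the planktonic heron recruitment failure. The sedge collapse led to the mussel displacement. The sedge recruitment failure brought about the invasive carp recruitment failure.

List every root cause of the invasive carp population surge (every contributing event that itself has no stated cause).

Tracing upstream from the invasive carp population surge: the invasive carp population surge ← the frog habitat loss ← the crayfish habitat loss ← the sedge recruitment failure ← the sedge collapse.
A separate upstream branch: the invasive carp population surge ← the planktonic heron recruitment failure ← the upstream bass population decline.
A separate upstream branch: the invasive carp population surge ← the frog habitat loss ← the invasive trout population surge ← the riparian crayfish collapse.
Each of those chain origins has no stated cause.

the riparian crayfish collapse, the sedge collapse, the upstream bass population decline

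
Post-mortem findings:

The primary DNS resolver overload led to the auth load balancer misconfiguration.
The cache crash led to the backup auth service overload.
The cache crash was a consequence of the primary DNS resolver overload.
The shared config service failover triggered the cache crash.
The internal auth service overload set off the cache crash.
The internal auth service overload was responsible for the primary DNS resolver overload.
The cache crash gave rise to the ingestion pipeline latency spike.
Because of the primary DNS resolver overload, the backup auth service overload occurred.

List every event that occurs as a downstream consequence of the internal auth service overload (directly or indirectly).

the auth load balancer misconfiguration, the backup auth service overload, the cache crash, the ingestion pipeline latency spike, the primary DNS resolver overload

Direct effects: the primary DNS resolver overload, the cache crash.
2 steps out: the auth load balancer misconfiguration, the backup auth service overload, the ingestion pipeline latency spike.
Not reachable from it: the shared config service failover.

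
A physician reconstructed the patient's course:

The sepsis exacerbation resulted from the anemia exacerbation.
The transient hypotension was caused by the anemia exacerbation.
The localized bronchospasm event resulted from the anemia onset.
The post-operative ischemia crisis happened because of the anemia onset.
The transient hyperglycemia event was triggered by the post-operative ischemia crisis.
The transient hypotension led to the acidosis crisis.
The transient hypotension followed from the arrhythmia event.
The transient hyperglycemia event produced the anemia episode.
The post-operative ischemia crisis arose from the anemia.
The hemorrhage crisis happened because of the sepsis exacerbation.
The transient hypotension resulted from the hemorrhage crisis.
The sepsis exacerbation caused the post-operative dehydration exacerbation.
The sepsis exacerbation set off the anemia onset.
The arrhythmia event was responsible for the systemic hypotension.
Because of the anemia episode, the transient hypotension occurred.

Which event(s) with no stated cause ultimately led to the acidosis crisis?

the anemia, the anemia exacerbation, the arrhythmia event

Tracing upstream from the acidosis crisis: the acidosis crisis ← the transient hypotension ← the anemia exacerbation.
A separate upstream branch: the acidosis crisis ← the transient hypotension ← the arrhythmia event.
A separate upstream branch: the acidosis crisis ← the transient hypotension ← the anemia episode ← the transient hyperglycemia event ← the post-operative ischemia crisis ← the anemia.
Each of those chain origins has no stated cause.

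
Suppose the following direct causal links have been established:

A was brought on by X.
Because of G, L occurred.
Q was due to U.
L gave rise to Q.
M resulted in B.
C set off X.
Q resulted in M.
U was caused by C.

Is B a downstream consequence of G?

Yes

There is a causal chain: G → L → Q → M → B.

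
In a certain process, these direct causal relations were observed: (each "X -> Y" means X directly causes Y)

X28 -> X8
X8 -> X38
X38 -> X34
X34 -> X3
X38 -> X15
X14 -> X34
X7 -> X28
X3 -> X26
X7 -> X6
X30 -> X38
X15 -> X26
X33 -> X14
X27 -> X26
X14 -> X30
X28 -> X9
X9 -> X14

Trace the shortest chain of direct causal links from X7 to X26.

X7 → X28 → X8 → X38 → X15 → X26

X7 → X28
X28 → X8
X8 → X38
X38 → X15
X15 → X26
Length: 5 steps.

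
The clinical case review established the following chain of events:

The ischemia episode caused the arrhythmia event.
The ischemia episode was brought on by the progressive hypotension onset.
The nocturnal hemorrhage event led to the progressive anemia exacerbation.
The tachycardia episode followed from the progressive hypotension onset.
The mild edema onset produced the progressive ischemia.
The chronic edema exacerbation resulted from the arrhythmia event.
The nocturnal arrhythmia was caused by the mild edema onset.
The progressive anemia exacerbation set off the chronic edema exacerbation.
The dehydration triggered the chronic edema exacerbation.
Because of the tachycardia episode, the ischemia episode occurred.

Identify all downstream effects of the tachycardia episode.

the arrhythmia event, the chronic edema exacerbation, the ischemia episode

Direct effects: the ischemia episode.
2 steps out: the arrhythmia event.
3 steps out: the chronic edema exacerbation.
Not reachable from it: the mild edema onset, the progressive ischemia, the nocturnal arrhythmia, the progressive hypotension onset, the nocturnal hemorrhage event, the dehydration, the progressive anemia exacerbation.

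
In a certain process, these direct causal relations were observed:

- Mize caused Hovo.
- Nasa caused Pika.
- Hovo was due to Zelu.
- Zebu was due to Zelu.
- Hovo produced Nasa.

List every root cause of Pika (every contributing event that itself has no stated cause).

Mize, Zelu

Tracing upstream from Pika: Pika ← Nasa ← Hovo ← Zelu.
A separate upstream branch: Pika ← Nasa ← Hovo ← Mize.
Each of those chain origins has no stated cause.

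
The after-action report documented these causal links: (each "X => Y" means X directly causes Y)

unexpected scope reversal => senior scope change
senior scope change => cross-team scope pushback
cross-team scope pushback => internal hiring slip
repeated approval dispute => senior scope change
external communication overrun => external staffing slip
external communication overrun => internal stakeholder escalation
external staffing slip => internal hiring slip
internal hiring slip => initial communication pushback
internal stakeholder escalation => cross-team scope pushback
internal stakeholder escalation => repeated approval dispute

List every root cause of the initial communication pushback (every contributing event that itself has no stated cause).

Tracing upstream from the initial communication pushback: the initial communication pushback ← the internal hiring slip ← the external staffing slip ← the external communication overrun.
A separate upstream branch: the initial communication pushback ← the internal hiring slip ← the cross-team scope pushback ← the senior scope change ← the unexpected scope reversal.
Each of those chain origins has no stated cause.

the external communication overrun, the unexpected scope reversal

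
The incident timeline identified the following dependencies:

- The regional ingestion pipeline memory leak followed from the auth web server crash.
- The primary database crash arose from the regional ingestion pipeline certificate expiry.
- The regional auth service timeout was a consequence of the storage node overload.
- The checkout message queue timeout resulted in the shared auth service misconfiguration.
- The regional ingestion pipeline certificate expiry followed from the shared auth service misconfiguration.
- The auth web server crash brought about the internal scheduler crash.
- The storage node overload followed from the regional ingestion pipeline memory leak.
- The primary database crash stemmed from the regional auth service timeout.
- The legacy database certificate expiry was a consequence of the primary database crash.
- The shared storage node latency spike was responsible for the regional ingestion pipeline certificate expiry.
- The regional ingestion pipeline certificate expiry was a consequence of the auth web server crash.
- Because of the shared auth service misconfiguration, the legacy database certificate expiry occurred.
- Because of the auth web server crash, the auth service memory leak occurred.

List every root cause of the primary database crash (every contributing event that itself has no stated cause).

the auth web server crash, the checkout message queue timeout, the shared storage node latency spike

Tracing upstream from the primary database crash: the primary database crash ← the regional ingestion pipeline certificate expiry ← the auth web server crash.
A separate upstream branch: the primary database crash ← the regional ingestion pipeline certificate expiry ← the shared auth service misconfiguration ← the checkout message queue timeout.
A separate upstream branch: the primary database crash ← the regional ingestion pipeline certificate expiry ← the shared storage node latency spike.
Each of those chain origins has no stated cause.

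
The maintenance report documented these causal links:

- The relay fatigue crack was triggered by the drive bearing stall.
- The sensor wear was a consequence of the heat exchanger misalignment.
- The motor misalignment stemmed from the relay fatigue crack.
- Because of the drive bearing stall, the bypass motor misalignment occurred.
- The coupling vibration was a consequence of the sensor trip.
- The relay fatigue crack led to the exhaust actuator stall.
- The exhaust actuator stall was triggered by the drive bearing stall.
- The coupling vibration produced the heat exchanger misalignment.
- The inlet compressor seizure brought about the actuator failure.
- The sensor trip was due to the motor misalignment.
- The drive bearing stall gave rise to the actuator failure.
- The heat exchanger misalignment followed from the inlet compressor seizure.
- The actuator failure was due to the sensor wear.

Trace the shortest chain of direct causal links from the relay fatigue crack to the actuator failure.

the relay fatigue crack → the motor misalignment → the sensor trip → the coupling vibration → the heat exchanger misalignment → the sensor wear → the actuator failure

the relay fatigue crack → the motor misalignment
the motor misalignment → the sensor trip
the sensor trip → the coupling vibration
the coupling vibration → the heat exchanger misalignment
the heat exchanger misalignment → the sensor wear
the sensor wear → the actuator failure
Length: 6 steps.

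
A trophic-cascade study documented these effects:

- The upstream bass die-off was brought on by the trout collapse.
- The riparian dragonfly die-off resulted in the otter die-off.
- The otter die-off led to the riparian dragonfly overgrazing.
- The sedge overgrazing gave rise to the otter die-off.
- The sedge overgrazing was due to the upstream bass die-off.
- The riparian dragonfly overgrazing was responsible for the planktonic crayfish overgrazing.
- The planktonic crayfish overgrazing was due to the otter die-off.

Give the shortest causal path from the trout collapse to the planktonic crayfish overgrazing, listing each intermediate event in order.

the trout collapse → the upstream bass die-off → the sedge overgrazing → the otter die-off → the planktonic crayfish overgrazing

the trout collapse → the upstream bass die-off
the upstream bass die-off → the sedge overgrazing
the sedge overgrazing → the otter die-off
the otter die-off → the planktonic crayfish overgrazing
Length: 4 steps.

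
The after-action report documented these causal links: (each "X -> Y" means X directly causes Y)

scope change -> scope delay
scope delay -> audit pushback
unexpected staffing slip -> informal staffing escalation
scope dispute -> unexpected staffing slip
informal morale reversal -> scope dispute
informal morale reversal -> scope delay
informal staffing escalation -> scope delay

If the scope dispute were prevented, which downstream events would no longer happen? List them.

the informal staffing escalation, the unexpected staffing slip

Downstream of the scope dispute: the unexpected staffing slip, the informal staffing escalation, the scope delay, the audit pushback.
Of those, still caused via another path: the scope delay, the audit pushback.
The remainder have no surviving cause.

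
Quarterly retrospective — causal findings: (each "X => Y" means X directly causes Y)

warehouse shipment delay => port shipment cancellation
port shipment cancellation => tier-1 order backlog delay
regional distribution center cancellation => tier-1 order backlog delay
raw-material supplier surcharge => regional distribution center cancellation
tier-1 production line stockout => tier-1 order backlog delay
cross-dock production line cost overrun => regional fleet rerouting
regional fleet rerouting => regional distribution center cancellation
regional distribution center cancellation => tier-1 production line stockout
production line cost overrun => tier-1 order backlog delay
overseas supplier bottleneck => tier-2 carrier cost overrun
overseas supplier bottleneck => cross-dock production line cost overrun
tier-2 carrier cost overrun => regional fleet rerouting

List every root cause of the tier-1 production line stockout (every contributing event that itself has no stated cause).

the overseas supplier bottleneck, the raw-material supplier surcharge

Tracing upstream from the tier-1 production line stockout: the tier-1 production line stockout ← the regional distribution center cancellation ← the regional fleet rerouting ← the tier-2 carrier cost overrun ← the overseas supplier bottleneck.
A separate upstream branch: the tier-1 production line stockout ← the regional distribution center cancellation ← the raw-material supplier surcharge.
Each of those chain origins has no stated cause.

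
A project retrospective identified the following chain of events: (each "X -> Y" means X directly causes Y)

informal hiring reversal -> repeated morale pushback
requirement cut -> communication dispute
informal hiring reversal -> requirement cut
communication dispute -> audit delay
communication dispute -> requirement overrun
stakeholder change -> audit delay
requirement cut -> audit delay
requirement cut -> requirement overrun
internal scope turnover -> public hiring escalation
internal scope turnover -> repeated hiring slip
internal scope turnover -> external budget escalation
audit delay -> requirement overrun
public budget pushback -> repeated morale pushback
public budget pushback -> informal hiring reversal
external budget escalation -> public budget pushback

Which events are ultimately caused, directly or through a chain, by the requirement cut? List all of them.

Direct effects: the communication dispute, the audit delay, the requirement overrun.
Not reachable from it: the internal scope turnover, the repeated hiring slip, the external budget escalation, the public budget pushback, the informal hiring reversal, the repeated morale pushback, the public hiring escalation, the stakeholder change.

the audit delay, the communication dispute, the requirement overrun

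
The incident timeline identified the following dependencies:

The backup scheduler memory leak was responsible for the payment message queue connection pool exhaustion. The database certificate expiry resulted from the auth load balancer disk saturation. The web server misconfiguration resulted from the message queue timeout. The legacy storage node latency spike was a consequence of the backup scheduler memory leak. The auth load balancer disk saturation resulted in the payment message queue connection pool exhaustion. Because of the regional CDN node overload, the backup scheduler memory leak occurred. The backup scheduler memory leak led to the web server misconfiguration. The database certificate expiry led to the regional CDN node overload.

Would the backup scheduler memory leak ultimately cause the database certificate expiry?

No

The backup scheduler memory leak leads to the web server misconfiguration, the legacy storage node latency spike, the payment message queue connection pool exhaustion; the database certificate expiry is not among them.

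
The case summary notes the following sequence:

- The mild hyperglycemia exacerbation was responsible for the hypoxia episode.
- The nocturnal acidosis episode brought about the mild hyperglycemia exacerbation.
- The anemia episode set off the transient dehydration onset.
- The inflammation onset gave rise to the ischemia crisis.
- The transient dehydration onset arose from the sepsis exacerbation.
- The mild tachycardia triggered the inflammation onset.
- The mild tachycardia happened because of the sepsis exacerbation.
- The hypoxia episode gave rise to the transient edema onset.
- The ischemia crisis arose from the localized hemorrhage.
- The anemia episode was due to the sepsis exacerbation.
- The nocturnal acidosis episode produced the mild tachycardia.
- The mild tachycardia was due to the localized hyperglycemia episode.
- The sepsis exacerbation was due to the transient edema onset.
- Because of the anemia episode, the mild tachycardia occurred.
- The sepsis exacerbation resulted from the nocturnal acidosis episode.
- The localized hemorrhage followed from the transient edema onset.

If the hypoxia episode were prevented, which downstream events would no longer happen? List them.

Downstream of the hypoxia episode: the transient edema onset, the sepsis exacerbation, the anemia episode, the mild tachycardia, the localized hemorrhage, the transient dehydration onset, the inflammation onset, the ischemia crisis.
Of those, still caused via another path: the sepsis exacerbation, the anemia episode, the mild tachycardia, the transient dehydration onset, the inflammation onset, the ischemia crisis.
The remainder have no surviving cause.

the localized hemorrhage, the transient edema onset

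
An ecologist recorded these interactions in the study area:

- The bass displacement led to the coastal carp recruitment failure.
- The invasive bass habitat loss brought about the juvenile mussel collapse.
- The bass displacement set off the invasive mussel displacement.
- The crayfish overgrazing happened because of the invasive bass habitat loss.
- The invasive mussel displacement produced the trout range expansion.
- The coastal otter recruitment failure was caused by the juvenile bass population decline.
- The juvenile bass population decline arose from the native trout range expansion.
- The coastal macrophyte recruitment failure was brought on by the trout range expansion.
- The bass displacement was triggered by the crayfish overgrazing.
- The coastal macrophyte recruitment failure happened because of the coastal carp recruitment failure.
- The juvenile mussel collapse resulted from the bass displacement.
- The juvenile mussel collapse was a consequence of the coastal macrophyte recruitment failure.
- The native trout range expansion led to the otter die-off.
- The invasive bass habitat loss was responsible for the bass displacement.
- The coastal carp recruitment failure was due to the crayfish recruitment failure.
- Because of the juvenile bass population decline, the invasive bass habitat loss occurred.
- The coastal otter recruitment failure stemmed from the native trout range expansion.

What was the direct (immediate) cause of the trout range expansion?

the invasive mussel displacement

Upstream contributors include the native trout range expansion, the juvenile bass population decline, the invasive bass habitat loss, the crayfish overgrazing, the bass displacement, but only the invasive mussel displacement feeds directly into the trout range expansion.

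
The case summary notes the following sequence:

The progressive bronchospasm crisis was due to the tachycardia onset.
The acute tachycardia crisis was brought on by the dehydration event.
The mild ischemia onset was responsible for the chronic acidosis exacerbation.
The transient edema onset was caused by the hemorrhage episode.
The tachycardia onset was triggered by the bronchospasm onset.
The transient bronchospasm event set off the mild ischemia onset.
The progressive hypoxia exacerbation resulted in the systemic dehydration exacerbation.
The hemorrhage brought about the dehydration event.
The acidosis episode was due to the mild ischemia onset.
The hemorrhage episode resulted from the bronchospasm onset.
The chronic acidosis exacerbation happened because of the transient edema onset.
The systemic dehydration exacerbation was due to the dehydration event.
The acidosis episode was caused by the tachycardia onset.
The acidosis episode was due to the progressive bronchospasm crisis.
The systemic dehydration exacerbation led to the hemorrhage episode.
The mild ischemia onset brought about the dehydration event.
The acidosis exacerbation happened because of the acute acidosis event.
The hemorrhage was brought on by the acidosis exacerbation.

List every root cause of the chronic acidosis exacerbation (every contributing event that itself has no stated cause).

Tracing upstream from the chronic acidosis exacerbation: the chronic acidosis exacerbation ← the transient edema onset ← the hemorrhage episode ← the systemic dehydration exacerbation ← the dehydration event ← the hemorrhage ← the acidosis exacerbation ← the acute acidosis event.
A separate upstream branch: the chronic acidosis exacerbation ← the transient edema onset ← the hemorrhage episode ← the systemic dehydration exacerbation ← the progressive hypoxia exacerbation.
A separate upstream branch: the chronic acidosis exacerbation ← the transient edema onset ← the hemorrhage episode ← the bronchospasm onset.
A separate upstream branch: the chronic acidosis exacerbation ← the mild ischemia onset ← the transient bronchospasm event.
Each of those chain origins has no stated cause.

the acute acidosis event, the bronchospasm onset, the progressive hypoxia exacerbation, the transient bronchospasm event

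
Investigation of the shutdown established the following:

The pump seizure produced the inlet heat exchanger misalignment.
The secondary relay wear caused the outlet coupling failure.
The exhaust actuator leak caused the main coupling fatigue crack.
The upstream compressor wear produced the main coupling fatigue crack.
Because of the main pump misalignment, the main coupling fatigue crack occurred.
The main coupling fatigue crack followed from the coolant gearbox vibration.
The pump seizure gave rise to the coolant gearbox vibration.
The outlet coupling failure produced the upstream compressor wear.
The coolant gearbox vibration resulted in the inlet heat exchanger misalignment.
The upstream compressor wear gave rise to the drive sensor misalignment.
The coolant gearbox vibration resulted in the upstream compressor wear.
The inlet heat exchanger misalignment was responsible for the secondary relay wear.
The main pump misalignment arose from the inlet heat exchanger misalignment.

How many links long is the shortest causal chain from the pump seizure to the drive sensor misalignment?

Shortest chain: the pump seizure → the coolant gearbox vibration → the upstream compressor wear → the drive sensor misalignment.

3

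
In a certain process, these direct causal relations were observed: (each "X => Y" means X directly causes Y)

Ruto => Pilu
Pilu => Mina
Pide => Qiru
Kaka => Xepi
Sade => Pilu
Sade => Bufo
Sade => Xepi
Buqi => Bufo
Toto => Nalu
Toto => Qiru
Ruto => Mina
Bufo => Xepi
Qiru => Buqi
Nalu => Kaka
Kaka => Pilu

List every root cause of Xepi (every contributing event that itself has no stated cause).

Pide, Sade, Toto

Tracing upstream from Xepi: Xepi ← Kaka ← Nalu ← Toto.
A separate upstream branch: Xepi ← Bufo ← Buqi ← Qiru ← Pide.
A separate upstream branch: Xepi ← Sade.
Each of those chain origins has no stated cause.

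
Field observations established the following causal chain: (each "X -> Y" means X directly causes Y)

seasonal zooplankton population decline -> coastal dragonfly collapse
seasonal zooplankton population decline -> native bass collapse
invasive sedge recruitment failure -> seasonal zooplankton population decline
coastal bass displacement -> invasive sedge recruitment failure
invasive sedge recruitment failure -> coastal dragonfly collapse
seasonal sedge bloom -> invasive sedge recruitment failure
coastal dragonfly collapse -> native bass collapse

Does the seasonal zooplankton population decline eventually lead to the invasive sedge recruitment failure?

No

The seasonal zooplankton population decline leads to the coastal dragonfly collapse, the native bass collapse; the invasive sedge recruitment failure is not among them.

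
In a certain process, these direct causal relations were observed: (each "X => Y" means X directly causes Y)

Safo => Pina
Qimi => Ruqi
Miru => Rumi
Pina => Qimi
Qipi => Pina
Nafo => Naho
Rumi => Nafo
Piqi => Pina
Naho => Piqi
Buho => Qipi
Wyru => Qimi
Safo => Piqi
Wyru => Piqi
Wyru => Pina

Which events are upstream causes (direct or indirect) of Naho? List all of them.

Miru, Nafo, Rumi

Immediate cause of Naho: Nafo.
Further upstream: Miru, Rumi.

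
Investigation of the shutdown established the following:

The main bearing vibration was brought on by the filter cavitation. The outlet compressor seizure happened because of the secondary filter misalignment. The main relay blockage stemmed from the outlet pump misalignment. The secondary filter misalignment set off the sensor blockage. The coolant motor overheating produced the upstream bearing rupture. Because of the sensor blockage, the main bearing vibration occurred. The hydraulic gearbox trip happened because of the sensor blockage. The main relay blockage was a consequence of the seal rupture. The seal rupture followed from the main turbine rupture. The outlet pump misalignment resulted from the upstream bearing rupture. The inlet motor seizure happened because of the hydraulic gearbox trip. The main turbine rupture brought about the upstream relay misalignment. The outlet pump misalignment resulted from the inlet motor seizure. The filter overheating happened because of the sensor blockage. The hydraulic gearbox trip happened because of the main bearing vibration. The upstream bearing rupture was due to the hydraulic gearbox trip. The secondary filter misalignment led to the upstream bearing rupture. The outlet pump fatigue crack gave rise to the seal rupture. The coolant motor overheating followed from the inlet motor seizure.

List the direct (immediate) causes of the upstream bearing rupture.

the coolant motor overheating, the hydraulic gearbox trip, the secondary filter misalignment

Upstream contributors include the filter cavitation, the sensor blockage, the main bearing vibration, the inlet motor seizure, but only the coolant motor overheating, the hydraulic gearbox trip, the secondary filter misalignment feed directly into the upstream bearing rupture.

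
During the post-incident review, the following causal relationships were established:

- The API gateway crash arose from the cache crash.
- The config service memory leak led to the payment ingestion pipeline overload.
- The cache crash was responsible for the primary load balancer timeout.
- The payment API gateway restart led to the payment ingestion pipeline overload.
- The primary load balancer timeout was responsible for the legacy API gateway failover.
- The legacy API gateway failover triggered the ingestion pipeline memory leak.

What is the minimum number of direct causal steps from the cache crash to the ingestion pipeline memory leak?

Shortest chain: the cache crash → the primary load balancer timeout → the legacy API gateway failover → the ingestion pipeline memory leak.

3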